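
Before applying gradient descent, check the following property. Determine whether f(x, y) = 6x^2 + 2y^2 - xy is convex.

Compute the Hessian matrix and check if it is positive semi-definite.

f(x,y) = 6x^2 + 2y^2 - xy
Hessian H = [[12, -1], [-1, 4]]
trace(H) = 16, det(H) = 47
Eigenvalues: (16 +/- sqrt(68)) / 2 = 12.12, 3.877
Since both eigenvalues > 0, f is convex.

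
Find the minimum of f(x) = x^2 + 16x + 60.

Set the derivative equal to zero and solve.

f(x) = x^2 + 16x + 60
f'(x) = 2x + (16) = 0
x = -16/2 = -8
f(-8) = -4
Since f''(x) = 2 > 0, this is a minimum.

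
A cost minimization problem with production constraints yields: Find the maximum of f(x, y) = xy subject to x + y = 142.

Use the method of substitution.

Substitute y = 142 - x into f(x,y) = xy:
g(x) = x(142 - x) = 142x - x^2
g'(x) = 142 - 2x = 0  =>  x = 71
y = 142 - 71 = 71
Maximum value = 71 * 71 = 5041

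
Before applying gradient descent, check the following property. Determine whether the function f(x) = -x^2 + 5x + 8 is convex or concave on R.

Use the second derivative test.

f(x) = -x^2 + 5x + 8
f'(x) = -2x + 5
f''(x) = -2
Since f''(x) = -2 < 0 for all x, f is concave on R.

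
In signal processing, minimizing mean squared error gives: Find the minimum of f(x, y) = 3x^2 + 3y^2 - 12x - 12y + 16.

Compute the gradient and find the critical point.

f(x,y) = 3x^2 + 3y^2 - 12x - 12y + 16
df/dx = 6x + (-12) = 0  =>  x = 2
df/dy = 6y + (-12) = 0  =>  y = 2
f(2, 2) = 3*(2)^2 + 3*(2)^2 + -12*(2) + -12*(2) + 16 = -8
Hessian is diagonal with entries 6, 6 > 0, so this is a minimum.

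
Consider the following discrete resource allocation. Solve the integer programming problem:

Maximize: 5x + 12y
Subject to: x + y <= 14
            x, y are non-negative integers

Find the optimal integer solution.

Objective: 5x + 12y, constraint: x + y <= 14
Coefficient of y is 12 > coefficient of x is 5, so allocate the entire budget to y.
Optimal: x = 0, y = 14, value = 168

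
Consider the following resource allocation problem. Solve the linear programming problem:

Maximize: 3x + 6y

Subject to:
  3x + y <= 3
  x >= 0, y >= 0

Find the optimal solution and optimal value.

The feasible region has vertices at [(0, 0), (1, 0), (0, 3)].
Checking objective 3x + 6y at each vertex:
  (0, 0): 3*0 + 6*0 = 0
  (1, 0): 3*1 + 6*0 = 3
  (0, 3): 3*0 + 6*3 = 18
Maximum is 18 at (0, 3).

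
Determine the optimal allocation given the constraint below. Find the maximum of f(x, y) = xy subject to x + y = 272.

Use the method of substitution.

Substitute y = 272 - x into f(x,y) = xy:
g(x) = x(272 - x) = 272x - x^2
g'(x) = 272 - 2x = 0  =>  x = 136
y = 272 - 136 = 136
Maximum value = 136 * 136 = 18496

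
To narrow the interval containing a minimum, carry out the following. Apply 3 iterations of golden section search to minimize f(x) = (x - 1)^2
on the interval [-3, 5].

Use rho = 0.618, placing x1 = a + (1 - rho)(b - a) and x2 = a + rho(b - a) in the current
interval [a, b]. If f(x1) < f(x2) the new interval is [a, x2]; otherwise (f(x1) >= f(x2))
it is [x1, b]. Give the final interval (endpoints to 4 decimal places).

Golden section search for min of f(x) = (x - 1)^2 on [-3, 5].
Each step: x1 = a + (1 - rho)(b - a), x2 = a + rho(b - a); if f(x1) < f(x2) keep [a, x2], otherwise keep [x1, b].
Step 1: [-3.0000, 5.0000], x1=0.0560 (f=0.8911), x2=1.9440 (f=0.8911); f(x1) = f(x2) (tie, not '<') => keep [0.0560, 5.0000]
Step 2: [0.0560, 5.0000], x1=1.9446 (f=0.8923), x2=3.1114 (f=4.4580); f(x1) < f(x2) => keep [0.0560, 3.1114]
Step 3: [0.0560, 3.1114], x1=1.2232 (f=0.0498), x2=1.9442 (f=0.8916); f(x1) < f(x2) => keep [0.0560, 1.9442]
Final interval: [0.0560, 1.9442]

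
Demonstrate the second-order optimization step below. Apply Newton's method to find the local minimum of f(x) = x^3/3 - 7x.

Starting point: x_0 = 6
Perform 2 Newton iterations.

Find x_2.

f(x) = x^3/3 - 7x
f'(x) = x^2 - 7, f''(x) = 2x
Newton update: x_{n+1} = x_n - (x_n^2 - 7)/(2*x_n)
Step 1: x_0 = 6, f'=29, f''=12, x_1 = 43/12
Step 2: x_1 = 43/12, f'=841/144, f''=43/6, x_2 = 2857/1032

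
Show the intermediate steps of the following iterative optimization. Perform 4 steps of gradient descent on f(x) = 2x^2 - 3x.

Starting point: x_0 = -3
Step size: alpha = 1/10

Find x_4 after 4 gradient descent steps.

f(x) = 2x^2 - 3x, f'(x) = 4x + (-3)
Step 1: f'(-3) = -15, x_1 = -3 - 1/10 * -15 = -3/2
Step 2: f'(-3/2) = -9, x_2 = -3/2 - 1/10 * -9 = -3/5
Step 3: f'(-3/5) = -27/5, x_3 = -3/5 - 1/10 * -27/5 = -3/50
Step 4: f'(-3/50) = -81/25, x_4 = -3/50 - 1/10 * -81/25 = 33/125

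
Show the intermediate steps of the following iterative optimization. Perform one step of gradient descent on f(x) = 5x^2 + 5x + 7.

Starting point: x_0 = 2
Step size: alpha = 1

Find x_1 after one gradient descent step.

f(x) = 5x^2 + 5x + 7
f'(x) = 10x + 5
f'(2) = 10*2 + (5) = 25
x_1 = x_0 - alpha * f'(x_0) = 2 - 1 * 25 = -23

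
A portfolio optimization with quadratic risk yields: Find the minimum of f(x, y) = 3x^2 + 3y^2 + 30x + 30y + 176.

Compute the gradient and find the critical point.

f(x,y) = 3x^2 + 3y^2 + 30x + 30y + 176
df/dx = 6x + (30) = 0  =>  x = -5
df/dy = 6y + (30) = 0  =>  y = -5
f(-5, -5) = 3*(-5)^2 + 3*(-5)^2 + 30*(-5) + 30*(-5) + 176 = 26
Hessian is diagonal with entries 6, 6 > 0, so this is a minimum.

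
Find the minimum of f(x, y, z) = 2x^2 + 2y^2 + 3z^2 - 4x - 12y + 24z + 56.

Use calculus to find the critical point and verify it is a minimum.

f(x,y,z) = 2x^2 + 2y^2 + 3z^2 - 4x - 12y + 24z + 56
df/dx = 4x + (-4) = 0 => x = 1
df/dy = 4y + (-12) = 0 => y = 3
df/dz = 6z + (24) = 0 => z = -4
f(1,3,-4) = 2*(1)^2 + 2*(3)^2 + 3*(-4)^2 + -4*(1) + -12*(3) + 24*(-4) + 56 = -12
Hessian is diagonal with entries 4, 4, 6 > 0, confirmed minimum.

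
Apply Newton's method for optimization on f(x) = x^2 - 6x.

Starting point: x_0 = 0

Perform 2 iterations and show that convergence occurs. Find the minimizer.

f(x) = x^2 - 6x, f'(x) = 2x + (-6), f''(x) = 2
Step 1: f'(0) = -6, x_1 = 0 - -6/2 = 3
Step 2: f'(3) = 0, x_2 = 3 (converged)
Newton's method converges in 1 step for quadratics.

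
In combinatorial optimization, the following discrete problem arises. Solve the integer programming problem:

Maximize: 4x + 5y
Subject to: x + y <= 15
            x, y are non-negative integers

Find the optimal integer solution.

Objective: 4x + 5y, constraint: x + y <= 15
Coefficient of y is 5 > coefficient of x is 4, so allocate the entire budget to y.
Optimal: x = 0, y = 15, value = 75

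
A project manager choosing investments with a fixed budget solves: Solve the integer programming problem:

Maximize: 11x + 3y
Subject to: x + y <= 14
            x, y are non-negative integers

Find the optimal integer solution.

Objective: 11x + 3y, constraint: x + y <= 14
Coefficient of x is 11 >= coefficient of y is 3, so allocate the entire budget to x.
Optimal: x = 14, y = 0, value = 154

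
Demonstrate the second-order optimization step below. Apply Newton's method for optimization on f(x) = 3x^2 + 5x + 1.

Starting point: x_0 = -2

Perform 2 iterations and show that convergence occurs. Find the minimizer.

f(x) = 3x^2 + 5x + 1, f'(x) = 6x + (5), f''(x) = 6
Step 1: f'(-2) = -7, x_1 = -2 - -7/6 = -5/6
Step 2: f'(-5/6) = 0, x_2 = -5/6 (converged)
Newton's method converges in 1 step for quadratics.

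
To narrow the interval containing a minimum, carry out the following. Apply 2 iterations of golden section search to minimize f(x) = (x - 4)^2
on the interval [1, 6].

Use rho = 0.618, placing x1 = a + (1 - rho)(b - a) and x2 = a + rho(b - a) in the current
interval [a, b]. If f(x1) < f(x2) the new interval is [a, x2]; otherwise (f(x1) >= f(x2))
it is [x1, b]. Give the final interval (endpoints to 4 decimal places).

Golden section search for min of f(x) = (x - 4)^2 on [1, 6].
Each step: x1 = a + (1 - rho)(b - a), x2 = a + rho(b - a); if f(x1) < f(x2) keep [a, x2], otherwise keep [x1, b].
Step 1: [1.0000, 6.0000], x1=2.9100 (f=1.1881), x2=4.0900 (f=0.0081); f(x1) > f(x2) => keep [2.9100, 6.0000]
Step 2: [2.9100, 6.0000], x1=4.0904 (f=0.0082), x2=4.8196 (f=0.6718); f(x1) < f(x2) => keep [2.9100, 4.8196]
Final interval: [2.9100, 4.8196]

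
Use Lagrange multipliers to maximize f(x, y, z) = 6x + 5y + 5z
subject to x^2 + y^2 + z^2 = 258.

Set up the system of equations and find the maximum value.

Lagrange conditions: 6 = 2*lambda*x, 5 = 2*lambda*y, 5 = 2*lambda*z
So x:6 = y:5 = z:5, i.e. x = 6t, y = 5t, z = 5t
Constraint: t^2*(6^2 + 5^2 + 5^2) = 258
  t^2 * 86 = 258  =>  t = sqrt(3)
Maximum = 6*6t + 5*5t + 5*5t = 86*sqrt(3) = sqrt(22188)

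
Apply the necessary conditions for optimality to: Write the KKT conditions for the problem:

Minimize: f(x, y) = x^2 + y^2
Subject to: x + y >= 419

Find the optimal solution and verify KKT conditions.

KKT conditions for min x^2 + y^2 s.t. x + y >= 419:
Stationarity: 2x = mu, 2y = mu
So x = y = mu/2.
Complementary slackness: mu*(x + y - 419) = 0
Primal feasibility: x + y >= 419; dual feasibility: mu >= 0
If mu = 0 then x = y = 0, but 0 + 0 < 419 is infeasible, so the constraint is active.
Constraint active: x + y = 2*(mu/2) = 419 => mu = 419
x = y = 419/2, f = 175561/2
Verify: stationarity 2*(419/2) = 419 = mu; primal 419/2 + 419/2 = 419 >= 419; dual mu = 419 >= 0; complementary slackness 419*(419 - 419) = 0. All KKT conditions hold.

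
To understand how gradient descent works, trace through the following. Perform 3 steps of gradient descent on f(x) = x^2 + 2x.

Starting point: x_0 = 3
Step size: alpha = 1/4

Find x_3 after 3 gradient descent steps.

f(x) = x^2 + 2x, f'(x) = 2x + (2)
Step 1: f'(3) = 8, x_1 = 3 - 1/4 * 8 = 1
Step 2: f'(1) = 4, x_2 = 1 - 1/4 * 4 = 0
Step 3: f'(0) = 2, x_3 = 0 - 1/4 * 2 = -1/2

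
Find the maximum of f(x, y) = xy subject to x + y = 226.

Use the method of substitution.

Substitute y = 226 - x into f(x,y) = xy:
g(x) = x(226 - x) = 226x - x^2
g'(x) = 226 - 2x = 0  =>  x = 113
y = 226 - 113 = 113
Maximum value = 113 * 113 = 12769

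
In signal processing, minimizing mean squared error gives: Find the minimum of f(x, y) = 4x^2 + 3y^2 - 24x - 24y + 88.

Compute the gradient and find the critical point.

f(x,y) = 4x^2 + 3y^2 - 24x - 24y + 88
df/dx = 8x + (-24) = 0  =>  x = 3
df/dy = 6y + (-24) = 0  =>  y = 4
f(3, 4) = 4*(3)^2 + 3*(4)^2 + -24*(3) + -24*(4) + 88 = 4
Hessian is diagonal with entries 8, 6 > 0, so this is a minimum.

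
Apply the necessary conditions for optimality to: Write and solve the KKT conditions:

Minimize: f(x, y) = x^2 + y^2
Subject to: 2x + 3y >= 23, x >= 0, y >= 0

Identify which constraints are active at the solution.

KKT conditions for min x^2 + y^2 s.t. 2x + 3y >= 23, x >= 0, y >= 0:
Stationarity: 2x = mu*2 + mu_x, 2y = mu*3 + mu_y, with mu, mu_x, mu_y >= 0
Complementary slackness: mu*(2x + 3y - 23) = 0, mu_x*x = 0, mu_y*y = 0
(0, 0) is infeasible (2*0 + 3*0 < 23), so if mu = 0 stationarity would force x = mu_x/2 >= 0, y = mu_y/2 >= 0 with mu_x*x = mu_y*y = 0, i.e. x = y = 0: contradiction. Hence mu > 0 and 2x + 3y = 23 is active.
Try x > 0, y > 0 (so mu_x = mu_y = 0): x = 2*mu/2, y = 3*mu/2
Substitute: 2*(2*mu/2) + 3*(3*mu/2) = 23
  mu*13/2 = 23 => mu = 46/13
x* = 46/13 > 0, y* = 69/13 > 0, consistent with mu_x = mu_y = 0.
f is convex and the constraints are linear, so this KKT point is the global minimum.
f* = 529/13
Active constraints: 2x + 3y >= 23 (holds with equality, mu = 46/13 > 0); x >= 0 and y >= 0 are inactive (mu_x = mu_y = 0).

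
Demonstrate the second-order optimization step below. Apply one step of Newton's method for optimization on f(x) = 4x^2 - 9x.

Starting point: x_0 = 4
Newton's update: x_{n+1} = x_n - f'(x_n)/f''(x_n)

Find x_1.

f(x) = 4x^2 - 9x
f'(x) = 8x + (-9), f''(x) = 8
Newton step: x_1 = x_0 - f'(x_0)/f''(x_0)
f'(4) = 23
x_1 = 4 - 23/8 = 9/8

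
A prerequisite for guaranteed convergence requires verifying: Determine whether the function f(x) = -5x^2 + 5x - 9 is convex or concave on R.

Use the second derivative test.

f(x) = -5x^2 + 5x - 9
f'(x) = -10x + 5
f''(x) = -10
Since f''(x) = -10 < 0 for all x, f is concave on R.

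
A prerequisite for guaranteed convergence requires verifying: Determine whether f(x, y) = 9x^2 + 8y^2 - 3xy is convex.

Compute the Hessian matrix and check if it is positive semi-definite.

f(x,y) = 9x^2 + 8y^2 - 3xy
Hessian H = [[18, -3], [-3, 16]]
trace(H) = 34, det(H) = 279
Eigenvalues: (34 +/- sqrt(40)) / 2 = 20.16, 13.84
Since both eigenvalues > 0, f is convex.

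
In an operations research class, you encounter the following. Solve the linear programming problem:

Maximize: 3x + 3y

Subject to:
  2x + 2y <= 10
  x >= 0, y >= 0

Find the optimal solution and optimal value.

The feasible region has vertices at [(0, 0), (5, 0), (0, 5)].
Checking objective 3x + 3y at each vertex:
  (0, 0): 3*0 + 3*0 = 0
  (5, 0): 3*5 + 3*0 = 15
  (0, 5): 3*0 + 3*5 = 15
Maximum is 15 at (5, 0).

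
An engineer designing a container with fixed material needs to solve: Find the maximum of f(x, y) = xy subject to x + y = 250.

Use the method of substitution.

Substitute y = 250 - x into f(x,y) = xy:
g(x) = x(250 - x) = 250x - x^2
g'(x) = 250 - 2x = 0  =>  x = 125
y = 250 - 125 = 125
Maximum value = 125 * 125 = 15625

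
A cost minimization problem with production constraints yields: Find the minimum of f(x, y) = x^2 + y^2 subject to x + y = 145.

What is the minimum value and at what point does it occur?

Substitute y = 145 - x into f(x,y) = x^2 + y^2:
g(x) = x^2 + (145 - x)^2 = 2x^2 - 290x + 21025
g'(x) = 4x - 290 = 0  =>  x = 145/2
y = 145 - 145/2 = 145/2
Minimum value = (145/2)^2 + (145/2)^2 = 21025/2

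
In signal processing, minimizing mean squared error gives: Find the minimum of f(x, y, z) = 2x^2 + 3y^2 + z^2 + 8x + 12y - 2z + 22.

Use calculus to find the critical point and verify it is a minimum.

f(x,y,z) = 2x^2 + 3y^2 + z^2 + 8x + 12y - 2z + 22
df/dx = 4x + (8) = 0 => x = -2
df/dy = 6y + (12) = 0 => y = -2
df/dz = 2z + (-2) = 0 => z = 1
f(-2,-2,1) = 2*(-2)^2 + 3*(-2)^2 + 1*(1)^2 + 8*(-2) + 12*(-2) + -2*(1) + 22 = 1
Hessian is diagonal with entries 4, 6, 2 > 0, confirmed minimum.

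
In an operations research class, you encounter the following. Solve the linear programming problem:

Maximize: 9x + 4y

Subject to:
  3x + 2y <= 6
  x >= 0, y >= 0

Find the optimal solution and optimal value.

The feasible region has vertices at [(0, 0), (2, 0), (0, 3)].
Checking objective 9x + 4y at each vertex:
  (0, 0): 9*0 + 4*0 = 0
  (2, 0): 9*2 + 4*0 = 18
  (0, 3): 9*0 + 4*3 = 12
Maximum is 18 at (2, 0).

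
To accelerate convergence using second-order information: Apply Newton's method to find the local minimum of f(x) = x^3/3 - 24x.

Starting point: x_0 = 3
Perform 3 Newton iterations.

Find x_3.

f(x) = x^3/3 - 24x
f'(x) = x^2 - 24, f''(x) = 2x
Newton update: x_{n+1} = x_n - (x_n^2 - 24)/(2*x_n)
Step 1: x_0 = 3, f'=-15, f''=6, x_1 = 11/2
Step 2: x_1 = 11/2, f'=25/4, f''=11, x_2 = 217/44
Step 3: x_2 = 217/44, f'=625/1936, f''=217/22, x_3 = 93553/19096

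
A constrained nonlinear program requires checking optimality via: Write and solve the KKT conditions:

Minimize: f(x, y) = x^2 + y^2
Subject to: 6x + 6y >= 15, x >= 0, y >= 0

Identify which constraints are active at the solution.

KKT conditions for min x^2 + y^2 s.t. 6x + 6y >= 15, x >= 0, y >= 0:
Stationarity: 2x = mu*6 + mu_x, 2y = mu*6 + mu_y, with mu, mu_x, mu_y >= 0
Complementary slackness: mu*(6x + 6y - 15) = 0, mu_x*x = 0, mu_y*y = 0
(0, 0) is infeasible (6*0 + 6*0 < 15), so if mu = 0 stationarity would force x = mu_x/2 >= 0, y = mu_y/2 >= 0 with mu_x*x = mu_y*y = 0, i.e. x = y = 0: contradiction. Hence mu > 0 and 6x + 6y = 15 is active.
Try x > 0, y > 0 (so mu_x = mu_y = 0): x = 6*mu/2, y = 6*mu/2
Substitute: 6*(6*mu/2) + 6*(6*mu/2) = 15
  mu*72/2 = 15 => mu = 5/12
x* = 5/4 > 0, y* = 5/4 > 0, consistent with mu_x = mu_y = 0.
f is convex and the constraints are linear, so this KKT point is the global minimum.
f* = 25/8
Active constraints: 6x + 6y >= 15 (holds with equality, mu = 5/12 > 0); x >= 0 and y >= 0 are inactive (mu_x = mu_y = 0).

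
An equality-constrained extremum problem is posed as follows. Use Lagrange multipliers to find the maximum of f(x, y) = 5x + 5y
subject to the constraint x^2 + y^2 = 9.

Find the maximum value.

Set up Lagrange conditions: grad f = lambda * grad g
  5 = 2*lambda*x
  5 = 2*lambda*y
From these: x/y = 5/5, so x = 5t, y = 5t for some t.
Substitute into constraint: (5t)^2 + (5t)^2 = 9
  t^2 * 50 = 9
  t = sqrt(9/50)
Maximum = 5*x + 5*y = (5^2 + 5^2)*t = 50 * sqrt(9/50) = sqrt(450)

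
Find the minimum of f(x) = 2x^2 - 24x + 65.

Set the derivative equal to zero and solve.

f(x) = 2x^2 - 24x + 65
f'(x) = 4x + (-24) = 0
x = 24/4 = 6
f(6) = -7
Since f''(x) = 4 > 0, this is a minimum.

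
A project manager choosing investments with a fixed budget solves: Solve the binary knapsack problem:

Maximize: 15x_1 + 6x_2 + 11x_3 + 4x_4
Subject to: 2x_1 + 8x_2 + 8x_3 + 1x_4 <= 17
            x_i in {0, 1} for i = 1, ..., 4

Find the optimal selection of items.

Items: item 1 (v=15, w=2), item 2 (v=6, w=8), item 3 (v=11, w=8), item 4 (v=4, w=1)
Capacity: 17
Checking all 16 subsets (w = total weight, v = total value):
  {}: w = 0, v = 0
  {1}: w = 2, v = 15
  {2}: w = 8, v = 6
  {3}: w = 8, v = 11
  {4}: w = 1, v = 4
  {1, 2}: w = 10, v = 21
  {1, 3}: w = 10, v = 26
  {1, 4}: w = 3, v = 19
  {2, 3}: w = 16, v = 17
  {2, 4}: w = 9, v = 10
  {3, 4}: w = 9, v = 15
  {1, 2, 3}: w = 18 > 17, infeasible
  {1, 2, 4}: w = 11, v = 25
  {1, 3, 4}: w = 11, v = 30
  {2, 3, 4}: w = 17, v = 21
  {1, 2, 3, 4}: w = 19 > 17, infeasible
Best feasible subset: items [1, 3, 4]
Total weight: 11 <= 17, total value: 30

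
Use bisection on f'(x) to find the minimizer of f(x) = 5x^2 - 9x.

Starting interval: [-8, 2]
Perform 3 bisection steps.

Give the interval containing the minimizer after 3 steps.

Finding critical point of f(x) = 5x^2 - 9x using bisection on f'(x) = 10x + -9.
f'(x) = 0 when x = 9/10.
Starting interval: [-8, 2]
Step 1: mid = -3, f'(mid) = -39, new interval = [-3, 2]
Step 2: mid = -1/2, f'(mid) = -14, new interval = [-1/2, 2]
Step 3: mid = 3/4, f'(mid) = -3/2, new interval = [3/4, 2]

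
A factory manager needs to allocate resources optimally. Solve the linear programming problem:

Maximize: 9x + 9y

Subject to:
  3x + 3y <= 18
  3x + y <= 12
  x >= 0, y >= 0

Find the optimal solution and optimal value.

Feasible vertices: (0, 0), (0, 6), (3, 3), (4, 0)
Objective 9x + 9y at each:
  (0, 0): 0
  (0, 6): 54
  (3, 3): 54
  (4, 0): 36
Maximum is 54 at (0, 6).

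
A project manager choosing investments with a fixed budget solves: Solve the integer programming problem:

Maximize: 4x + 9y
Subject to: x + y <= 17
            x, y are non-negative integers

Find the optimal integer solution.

Objective: 4x + 9y, constraint: x + y <= 17
Coefficient of y is 9 > coefficient of x is 4, so allocate the entire budget to y.
Optimal: x = 0, y = 17, value = 153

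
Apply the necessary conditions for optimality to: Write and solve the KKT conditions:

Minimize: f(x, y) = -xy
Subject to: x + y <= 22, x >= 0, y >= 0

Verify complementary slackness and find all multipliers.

Problem: min -xy s.t. x + y <= 22 (multiplier lambda), x >= 0 (mu_x), y >= 0 (mu_y)
KKT stationarity: -y + lambda - mu_x = 0, -x + lambda - mu_y = 0, with lambda, mu_x, mu_y >= 0
Complementary slackness: lambda*(x + y - 22) = 0, mu_x*x = 0, mu_y*y = 0
If lambda = 0: y = -mu_x <= 0 and x = -mu_y <= 0 force x = y = 0 with f = 0; but x = y = 11 is feasible with f = -121 < 0, so this is not the minimum. Hence lambda > 0 and x + y = 22.
Try x > 0, y > 0 (so mu_x = mu_y = 0): y = lambda, x = lambda => x = y = lambda
x + y = 22 => 2*lambda = 22 => lambda = 11
x* = y* = 11 > 0, consistent with mu_x = mu_y = 0.
(Any feasible point with x = 0 or y = 0 has f = 0 > -121, so the minimum is not on those boundaries.)
min(-xy) = -121 (i.e. max xy = 121)
Multipliers: lambda = 11, mu_x = 0, mu_y = 0
Complementary slackness: lambda*(x + y - 22) = 11*(11 + 11 - 22) = 0, mu_x*x = 0*11 = 0, mu_y*y = 0*11 = 0. Satisfied.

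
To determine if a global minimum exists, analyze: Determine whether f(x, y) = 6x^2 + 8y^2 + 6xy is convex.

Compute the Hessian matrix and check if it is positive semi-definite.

f(x,y) = 6x^2 + 8y^2 + 6xy
Hessian H = [[12, 6], [6, 16]]
trace(H) = 28, det(H) = 156
Eigenvalues: (28 +/- sqrt(160)) / 2 = 20.32, 7.675
Since both eigenvalues > 0, f is convex.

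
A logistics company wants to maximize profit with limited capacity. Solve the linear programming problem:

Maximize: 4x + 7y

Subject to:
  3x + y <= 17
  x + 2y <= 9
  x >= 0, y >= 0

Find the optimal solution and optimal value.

Feasible vertices: (0, 0), (0, 9/2), (5, 2), (17/3, 0)
Objective 4x + 7y at each:
  (0, 0): 0
  (0, 9/2): 63/2
  (5, 2): 34
  (17/3, 0): 68/3
Maximum is 34 at (5, 2).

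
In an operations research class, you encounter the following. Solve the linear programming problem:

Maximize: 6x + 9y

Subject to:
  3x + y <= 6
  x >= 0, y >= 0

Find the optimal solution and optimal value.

The feasible region has vertices at [(0, 0), (2, 0), (0, 6)].
Checking objective 6x + 9y at each vertex:
  (0, 0): 6*0 + 9*0 = 0
  (2, 0): 6*2 + 9*0 = 12
  (0, 6): 6*0 + 9*6 = 54
Maximum is 54 at (0, 6).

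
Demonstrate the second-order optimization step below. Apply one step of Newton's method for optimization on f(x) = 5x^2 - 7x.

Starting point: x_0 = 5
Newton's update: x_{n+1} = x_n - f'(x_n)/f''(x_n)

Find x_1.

f(x) = 5x^2 - 7x
f'(x) = 10x + (-7), f''(x) = 10
Newton step: x_1 = x_0 - f'(x_0)/f''(x_0)
f'(5) = 43
x_1 = 5 - 43/10 = 7/10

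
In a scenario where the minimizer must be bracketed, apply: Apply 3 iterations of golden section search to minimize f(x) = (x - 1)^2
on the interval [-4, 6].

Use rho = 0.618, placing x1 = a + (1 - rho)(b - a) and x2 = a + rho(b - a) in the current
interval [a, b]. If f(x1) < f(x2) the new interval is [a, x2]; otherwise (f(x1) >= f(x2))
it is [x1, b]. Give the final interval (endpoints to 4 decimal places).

Golden section search for min of f(x) = (x - 1)^2 on [-4, 6].
Each step: x1 = a + (1 - rho)(b - a), x2 = a + rho(b - a); if f(x1) < f(x2) keep [a, x2], otherwise keep [x1, b].
Step 1: [-4.0000, 6.0000], x1=-0.1800 (f=1.3924), x2=2.1800 (f=1.3924); f(x1) = f(x2) (tie, not '<') => keep [-0.1800, 6.0000]
Step 2: [-0.1800, 6.0000], x1=2.1808 (f=1.3942), x2=3.6392 (f=6.9656); f(x1) < f(x2) => keep [-0.1800, 3.6392]
Step 3: [-0.1800, 3.6392], x1=1.2789 (f=0.0778), x2=2.1803 (f=1.3931); f(x1) < f(x2) => keep [-0.1800, 2.1803]
Final interval: [-0.1800, 2.1803]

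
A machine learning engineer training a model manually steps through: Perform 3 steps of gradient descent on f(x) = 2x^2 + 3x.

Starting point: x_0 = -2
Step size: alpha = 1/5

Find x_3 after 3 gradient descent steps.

f(x) = 2x^2 + 3x, f'(x) = 4x + (3)
Step 1: f'(-2) = -5, x_1 = -2 - 1/5 * -5 = -1
Step 2: f'(-1) = -1, x_2 = -1 - 1/5 * -1 = -4/5
Step 3: f'(-4/5) = -1/5, x_3 = -4/5 - 1/5 * -1/5 = -19/25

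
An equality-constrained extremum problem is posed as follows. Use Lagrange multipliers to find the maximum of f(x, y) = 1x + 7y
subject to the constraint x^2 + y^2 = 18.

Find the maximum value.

Set up Lagrange conditions: grad f = lambda * grad g
  1 = 2*lambda*x
  7 = 2*lambda*y
From these: x/y = 1/7, so x = 1t, y = 7t for some t.
Substitute into constraint: (1t)^2 + (7t)^2 = 18
  t^2 * 50 = 18
  t = sqrt(18/50)
Maximum = 1*x + 7*y = (1^2 + 7^2)*t = 50 * sqrt(18/50) = 30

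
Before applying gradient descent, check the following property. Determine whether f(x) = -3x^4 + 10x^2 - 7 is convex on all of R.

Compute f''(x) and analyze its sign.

f(x) = -3x^4 + 10x^2 - 7
f'(x) = -12x^3 + 20x
f''(x) = -36x^2 + 20
f''(x) = -36x^2 + 20 -> -inf as |x| -> inf
Therefore, f is not globally convex on R.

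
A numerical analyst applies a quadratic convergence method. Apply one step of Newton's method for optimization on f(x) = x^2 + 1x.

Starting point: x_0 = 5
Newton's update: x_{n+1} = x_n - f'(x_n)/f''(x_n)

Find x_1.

f(x) = x^2 + 1x
f'(x) = 2x + (1), f''(x) = 2
Newton step: x_1 = x_0 - f'(x_0)/f''(x_0)
f'(5) = 11
x_1 = 5 - 11/2 = -1/2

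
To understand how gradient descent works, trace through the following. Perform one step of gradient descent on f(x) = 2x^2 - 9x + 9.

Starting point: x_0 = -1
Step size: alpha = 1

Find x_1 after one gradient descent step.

f(x) = 2x^2 - 9x + 9
f'(x) = 4x - 9
f'(-1) = 4*-1 + (-9) = -13
x_1 = x_0 - alpha * f'(x_0) = -1 - 1 * -13 = 12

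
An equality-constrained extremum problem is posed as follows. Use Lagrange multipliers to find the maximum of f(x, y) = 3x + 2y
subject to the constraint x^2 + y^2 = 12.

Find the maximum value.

Set up Lagrange conditions: grad f = lambda * grad g
  3 = 2*lambda*x
  2 = 2*lambda*y
From these: x/y = 3/2, so x = 3t, y = 2t for some t.
Substitute into constraint: (3t)^2 + (2t)^2 = 12
  t^2 * 13 = 12
  t = sqrt(12/13)
Maximum = 3*x + 2*y = (3^2 + 2^2)*t = 13 * sqrt(12/13) = sqrt(156)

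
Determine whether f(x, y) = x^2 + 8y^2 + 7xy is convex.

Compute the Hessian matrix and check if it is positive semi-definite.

f(x,y) = x^2 + 8y^2 + 7xy
Hessian H = [[2, 7], [7, 16]]
trace(H) = 18, det(H) = -17
Eigenvalues: (18 +/- sqrt(392)) / 2 = 18.9, -0.8995
Since not both eigenvalues positive, f is neither convex nor concave.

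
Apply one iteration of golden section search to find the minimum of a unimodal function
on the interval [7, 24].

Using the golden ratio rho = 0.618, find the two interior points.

Golden section search on [7, 24].
Golden ratio rho = 0.618 (approx).
Interior points:
  x_1 = 7 + (1-0.618)*17 = 13.4940
  x_2 = 7 + 0.618*17 = 17.5060
Compare f(x_1) and f(x_2) to determine which subinterval to keep.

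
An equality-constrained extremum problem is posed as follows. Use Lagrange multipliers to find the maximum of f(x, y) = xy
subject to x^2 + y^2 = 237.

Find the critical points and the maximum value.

Lagrange conditions: y = 2*lambda*x and x = 2*lambda*y
If x = 0 then y = 0, violating the constraint, so x, y != 0.
Dividing: y/x = x/y => x^2 = y^2 => y = x or y = -x
Constraint: 2x^2 = 237 => x^2 = 237/2 => x = +/-sqrt(237/2)
Critical points: (sqrt(237/2), sqrt(237/2)), (-sqrt(237/2), -sqrt(237/2)), (sqrt(237/2), -sqrt(237/2)), (-sqrt(237/2), sqrt(237/2))
  y = x:  xy = x^2 = 237/2  at (sqrt(237/2), sqrt(237/2)) and (-sqrt(237/2), -sqrt(237/2))
  y = -x: xy = -x^2 = -237/2 at (sqrt(237/2), -sqrt(237/2)) and (-sqrt(237/2), sqrt(237/2))
Maximum xy = 237/2 at (sqrt(237/2), sqrt(237/2)) and (-sqrt(237/2), -sqrt(237/2))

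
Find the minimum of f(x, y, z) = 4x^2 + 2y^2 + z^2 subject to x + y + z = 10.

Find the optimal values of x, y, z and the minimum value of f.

Using Lagrange multipliers on f = 4x^2 + 2y^2 + z^2 with constraint x + y + z = 10:
Conditions: 2*4*x = lambda, 2*2*y = lambda, 2*1*z = lambda
So x = lambda/8, y = lambda/4, z = lambda/2
Substituting into constraint: lambda * (7/8) = 10
lambda = 80/7
x = 10/7, y = 20/7, z = 40/7
Minimum value = 400/7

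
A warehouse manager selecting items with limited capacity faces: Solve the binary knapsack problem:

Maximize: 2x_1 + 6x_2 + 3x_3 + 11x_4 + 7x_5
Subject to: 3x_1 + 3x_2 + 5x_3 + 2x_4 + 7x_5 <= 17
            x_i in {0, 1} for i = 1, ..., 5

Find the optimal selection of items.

Items: item 1 (v=2, w=3), item 2 (v=6, w=3), item 3 (v=3, w=5), item 4 (v=11, w=2), item 5 (v=7, w=7)
Capacity: 17
Checking all 32 subsets (w = total weight, v = total value):
  {}: w = 0, v = 0
  {1}: w = 3, v = 2
  {2}: w = 3, v = 6
  {3}: w = 5, v = 3
  {4}: w = 2, v = 11
  {5}: w = 7, v = 7
  {1, 2}: w = 6, v = 8
  {1, 3}: w = 8, v = 5
  {1, 4}: w = 5, v = 13
  {1, 5}: w = 10, v = 9
  {2, 3}: w = 8, v = 9
  {2, 4}: w = 5, v = 17
  {2, 5}: w = 10, v = 13
  {3, 4}: w = 7, v = 14
  {3, 5}: w = 12, v = 10
  {4, 5}: w = 9, v = 18
  {1, 2, 3}: w = 11, v = 11
  {1, 2, 4}: w = 8, v = 19
  {1, 2, 5}: w = 13, v = 15
  {1, 3, 4}: w = 10, v = 16
  {1, 3, 5}: w = 15, v = 12
  {1, 4, 5}: w = 12, v = 20
  {2, 3, 4}: w = 10, v = 20
  {2, 3, 5}: w = 15, v = 16
  {2, 4, 5}: w = 12, v = 24
  {3, 4, 5}: w = 14, v = 21
  {1, 2, 3, 4}: w = 13, v = 22
  {1, 2, 3, 5}: w = 18 > 17, infeasible
  {1, 2, 4, 5}: w = 15, v = 26
  {1, 3, 4, 5}: w = 17, v = 23
  {2, 3, 4, 5}: w = 17, v = 27
  {1, 2, 3, 4, 5}: w = 20 > 17, infeasible
Best feasible subset: items [2, 3, 4, 5]
Total weight: 17 <= 17, total value: 27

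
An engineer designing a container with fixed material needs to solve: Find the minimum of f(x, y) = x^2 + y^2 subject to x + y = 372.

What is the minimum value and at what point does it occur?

Substitute y = 372 - x into f(x,y) = x^2 + y^2:
g(x) = x^2 + (372 - x)^2 = 2x^2 - 744x + 138384
g'(x) = 4x - 744 = 0  =>  x = 186
y = 372 - 186 = 186
Minimum value = 186^2 + 186^2 = 69192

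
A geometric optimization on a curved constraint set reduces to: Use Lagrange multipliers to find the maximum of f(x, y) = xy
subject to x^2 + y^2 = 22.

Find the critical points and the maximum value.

Lagrange conditions: y = 2*lambda*x and x = 2*lambda*y
If x = 0 then y = 0, violating the constraint, so x, y != 0.
Dividing: y/x = x/y => x^2 = y^2 => y = x or y = -x
Constraint: 2x^2 = 22 => x^2 = 11 => x = +/-sqrt(11)
Critical points: (sqrt(11), sqrt(11)), (-sqrt(11), -sqrt(11)), (sqrt(11), -sqrt(11)), (-sqrt(11), sqrt(11))
  y = x:  xy = x^2 = 11  at (sqrt(11), sqrt(11)) and (-sqrt(11), -sqrt(11))
  y = -x: xy = -x^2 = -11 at (sqrt(11), -sqrt(11)) and (-sqrt(11), sqrt(11))
Maximum xy = 11 at (sqrt(11), sqrt(11)) and (-sqrt(11), -sqrt(11))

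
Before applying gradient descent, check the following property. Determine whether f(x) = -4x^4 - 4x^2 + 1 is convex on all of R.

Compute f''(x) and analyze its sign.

f(x) = -4x^4 - 4x^2 + 1
f'(x) = -16x^3 + -8x
f''(x) = -48x^2 + -8
f''(x) = -48x^2 + -8 <= -8 < 0 for all x
Therefore, f is concave on R.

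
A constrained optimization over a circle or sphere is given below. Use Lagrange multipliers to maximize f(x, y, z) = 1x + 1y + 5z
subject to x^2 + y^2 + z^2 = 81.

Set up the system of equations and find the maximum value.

Lagrange conditions: 1 = 2*lambda*x, 1 = 2*lambda*y, 5 = 2*lambda*z
So x:1 = y:1 = z:5, i.e. x = 1t, y = 1t, z = 5t
Constraint: t^2*(1^2 + 1^2 + 5^2) = 81
  t^2 * 27 = 81  =>  t = sqrt(3)
Maximum = 1*1t + 1*1t + 5*5t = 27*sqrt(3) = sqrt(2187)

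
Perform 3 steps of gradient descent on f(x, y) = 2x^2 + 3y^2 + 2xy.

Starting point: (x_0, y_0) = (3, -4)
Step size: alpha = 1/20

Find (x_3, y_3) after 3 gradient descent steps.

f(x,y) = 2x^2 + 3y^2 + 2xy
grad_x = 4x + 2y, grad_y = 6y + 2x
Step 1: grad = (4, -18), (14/5, -31/10)
Step 2: grad = (5, -13), (51/20, -49/20)
Step 3: grad = (53/10, -48/5), (457/200, -197/100)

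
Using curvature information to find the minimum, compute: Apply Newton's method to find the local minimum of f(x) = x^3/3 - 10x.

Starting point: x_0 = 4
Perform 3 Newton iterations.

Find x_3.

f(x) = x^3/3 - 10x
f'(x) = x^2 - 10, f''(x) = 2x
Newton update: x_{n+1} = x_n - (x_n^2 - 10)/(2*x_n)
Step 1: x_0 = 4, f'=6, f''=8, x_1 = 13/4
Step 2: x_1 = 13/4, f'=9/16, f''=13/2, x_2 = 329/104
Step 3: x_2 = 329/104, f'=81/10816, f''=329/52, x_3 = 216401/68432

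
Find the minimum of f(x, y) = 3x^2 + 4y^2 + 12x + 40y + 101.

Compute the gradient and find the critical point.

f(x,y) = 3x^2 + 4y^2 + 12x + 40y + 101
df/dx = 6x + (12) = 0  =>  x = -2
df/dy = 8y + (40) = 0  =>  y = -5
f(-2, -5) = 3*(-2)^2 + 4*(-5)^2 + 12*(-2) + 40*(-5) + 101 = -11
Hessian is diagonal with entries 6, 8 > 0, so this is a minimum.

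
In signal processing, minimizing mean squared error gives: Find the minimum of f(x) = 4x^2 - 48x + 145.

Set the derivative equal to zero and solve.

f(x) = 4x^2 - 48x + 145
f'(x) = 8x + (-48) = 0
x = 48/8 = 6
f(6) = 1
Since f''(x) = 8 > 0, this is a minimum.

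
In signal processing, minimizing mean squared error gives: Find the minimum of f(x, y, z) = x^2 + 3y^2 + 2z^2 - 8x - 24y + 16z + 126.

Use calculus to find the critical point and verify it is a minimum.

f(x,y,z) = x^2 + 3y^2 + 2z^2 - 8x - 24y + 16z + 126
df/dx = 2x + (-8) = 0 => x = 4
df/dy = 6y + (-24) = 0 => y = 4
df/dz = 4z + (16) = 0 => z = -4
f(4,4,-4) = 1*(4)^2 + 3*(4)^2 + 2*(-4)^2 + -8*(4) + -24*(4) + 16*(-4) + 126 = 30
Hessian is diagonal with entries 2, 6, 4 > 0, confirmed minimum.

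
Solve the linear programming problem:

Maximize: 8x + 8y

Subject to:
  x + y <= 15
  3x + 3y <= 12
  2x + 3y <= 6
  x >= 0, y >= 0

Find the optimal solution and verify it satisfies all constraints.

Feasible vertices: (0, 0), (0, 2), (3, 0)
Objective 8x + 8y at each vertex:
  (0, 0): 0
  (0, 2): 16
  (3, 0): 24
Maximum is 24 at (3, 0).
Verify constraints at (x, y) = (3, 0):
  1*3 + 1*0 = 3 <= 15
  3*3 + 3*0 = 9 <= 12
  2*3 + 3*0 = 6 <= 6 (active)
  x = 3 >= 0, y = 0 >= 0. All constraints satisfied.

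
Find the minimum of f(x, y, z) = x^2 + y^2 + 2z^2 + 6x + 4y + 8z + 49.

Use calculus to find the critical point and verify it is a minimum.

f(x,y,z) = x^2 + y^2 + 2z^2 + 6x + 4y + 8z + 49
df/dx = 2x + (6) = 0 => x = -3
df/dy = 2y + (4) = 0 => y = -2
df/dz = 4z + (8) = 0 => z = -2
f(-3,-2,-2) = 1*(-3)^2 + 1*(-2)^2 + 2*(-2)^2 + 6*(-3) + 4*(-2) + 8*(-2) + 49 = 28
Hessian is diagonal with entries 2, 2, 4 > 0, confirmed minimum.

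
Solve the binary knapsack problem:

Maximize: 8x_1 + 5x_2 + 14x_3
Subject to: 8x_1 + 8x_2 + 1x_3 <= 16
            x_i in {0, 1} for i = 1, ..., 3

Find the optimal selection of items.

Items: item 1 (v=8, w=8), item 2 (v=5, w=8), item 3 (v=14, w=1)
Capacity: 16
Checking all 8 subsets (w = total weight, v = total value):
  {}: w = 0, v = 0
  {1}: w = 8, v = 8
  {2}: w = 8, v = 5
  {3}: w = 1, v = 14
  {1, 2}: w = 16, v = 13
  {1, 3}: w = 9, v = 22
  {2, 3}: w = 9, v = 19
  {1, 2, 3}: w = 17 > 16, infeasible
Best feasible subset: items [1, 3]
Total weight: 9 <= 16, total value: 22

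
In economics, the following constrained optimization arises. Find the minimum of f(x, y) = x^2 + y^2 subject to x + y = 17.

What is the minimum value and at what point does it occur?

Substitute y = 17 - x into f(x,y) = x^2 + y^2:
g(x) = x^2 + (17 - x)^2 = 2x^2 - 34x + 289
g'(x) = 4x - 34 = 0  =>  x = 17/2
y = 17 - 17/2 = 17/2
Minimum value = (17/2)^2 + (17/2)^2 = 289/2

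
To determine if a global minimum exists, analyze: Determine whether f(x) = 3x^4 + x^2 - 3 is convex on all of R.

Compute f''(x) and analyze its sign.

f(x) = 3x^4 + x^2 - 3
f'(x) = 12x^3 + 2x
f''(x) = 36x^2 + 2
f''(x) = 36x^2 + 2 >= 2 > 0 for all x
Therefore, f is convex on R.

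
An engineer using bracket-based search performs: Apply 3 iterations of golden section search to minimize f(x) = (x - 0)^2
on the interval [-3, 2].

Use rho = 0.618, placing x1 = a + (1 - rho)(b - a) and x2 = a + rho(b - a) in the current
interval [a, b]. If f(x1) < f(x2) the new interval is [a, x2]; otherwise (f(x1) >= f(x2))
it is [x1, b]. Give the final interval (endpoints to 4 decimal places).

Golden section search for min of f(x) = (x - 0)^2 on [-3, 2].
Each step: x1 = a + (1 - rho)(b - a), x2 = a + rho(b - a); if f(x1) < f(x2) keep [a, x2], otherwise keep [x1, b].
Step 1: [-3.0000, 2.0000], x1=-1.0900 (f=1.1881), x2=0.0900 (f=0.0081); f(x1) > f(x2) => keep [-1.0900, 2.0000]
Step 2: [-1.0900, 2.0000], x1=0.0904 (f=0.0082), x2=0.8196 (f=0.6718); f(x1) < f(x2) => keep [-1.0900, 0.8196]
Step 3: [-1.0900, 0.8196], x1=-0.3605 (f=0.1300), x2=0.0901 (f=0.0081); f(x1) > f(x2) => keep [-0.3605, 0.8196]
Final interval: [-0.3605, 0.8196]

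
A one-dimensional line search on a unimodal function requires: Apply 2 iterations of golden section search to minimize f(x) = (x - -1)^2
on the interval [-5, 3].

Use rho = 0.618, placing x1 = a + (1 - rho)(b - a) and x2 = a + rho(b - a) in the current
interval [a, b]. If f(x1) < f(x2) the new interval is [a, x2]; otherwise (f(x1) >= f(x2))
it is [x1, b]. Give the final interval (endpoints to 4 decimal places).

Golden section search for min of f(x) = (x - -1)^2 on [-5, 3].
Each step: x1 = a + (1 - rho)(b - a), x2 = a + rho(b - a); if f(x1) < f(x2) keep [a, x2], otherwise keep [x1, b].
Step 1: [-5.0000, 3.0000], x1=-1.9440 (f=0.8911), x2=-0.0560 (f=0.8911); f(x1) = f(x2) (tie, not '<') => keep [-1.9440, 3.0000]
Step 2: [-1.9440, 3.0000], x1=-0.0554 (f=0.8923), x2=1.1114 (f=4.4580); f(x1) < f(x2) => keep [-1.9440, 1.1114]
Final interval: [-1.9440, 1.1114]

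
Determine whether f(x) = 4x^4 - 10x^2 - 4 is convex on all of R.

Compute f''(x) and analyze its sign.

f(x) = 4x^4 - 10x^2 - 4
f'(x) = 16x^3 + -20x
f''(x) = 48x^2 + -20
f''(0) = -20 < 0, so not convex near x = 0
Therefore, f is not globally convex on R.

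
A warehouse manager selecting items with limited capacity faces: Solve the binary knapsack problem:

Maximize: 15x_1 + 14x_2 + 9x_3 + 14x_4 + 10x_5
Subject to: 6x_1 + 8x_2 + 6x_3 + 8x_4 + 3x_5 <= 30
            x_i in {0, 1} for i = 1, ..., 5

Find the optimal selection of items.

Items: item 1 (v=15, w=6), item 2 (v=14, w=8), item 3 (v=9, w=6), item 4 (v=14, w=8), item 5 (v=10, w=3)
Capacity: 30
Checking all 32 subsets (w = total weight, v = total value):
  {}: w = 0, v = 0
  {1}: w = 6, v = 15
  {2}: w = 8, v = 14
  {3}: w = 6, v = 9
  {4}: w = 8, v = 14
  {5}: w = 3, v = 10
  {1, 2}: w = 14, v = 29
  {1, 3}: w = 12, v = 24
  {1, 4}: w = 14, v = 29
  {1, 5}: w = 9, v = 25
  {2, 3}: w = 14, v = 23
  {2, 4}: w = 16, v = 28
  {2, 5}: w = 11, v = 24
  {3, 4}: w = 14, v = 23
  {3, 5}: w = 9, v = 19
  {4, 5}: w = 11, v = 24
  {1, 2, 3}: w = 20, v = 38
  {1, 2, 4}: w = 22, v = 43
  {1, 2, 5}: w = 17, v = 39
  {1, 3, 4}: w = 20, v = 38
  {1, 3, 5}: w = 15, v = 34
  {1, 4, 5}: w = 17, v = 39
  {2, 3, 4}: w = 22, v = 37
  {2, 3, 5}: w = 17, v = 33
  {2, 4, 5}: w = 19, v = 38
  {3, 4, 5}: w = 17, v = 33
  {1, 2, 3, 4}: w = 28, v = 52
  {1, 2, 3, 5}: w = 23, v = 48
  {1, 2, 4, 5}: w = 25, v = 53
  {1, 3, 4, 5}: w = 23, v = 48
  {2, 3, 4, 5}: w = 25, v = 47
  {1, 2, 3, 4, 5}: w = 31 > 30, infeasible
Best feasible subset: items [1, 2, 4, 5]
Total weight: 25 <= 30, total value: 53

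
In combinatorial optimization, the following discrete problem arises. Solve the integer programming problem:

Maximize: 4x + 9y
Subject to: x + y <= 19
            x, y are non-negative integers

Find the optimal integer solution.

Objective: 4x + 9y, constraint: x + y <= 19
Coefficient of y is 9 > coefficient of x is 4, so allocate the entire budget to y.
Optimal: x = 0, y = 19, value = 171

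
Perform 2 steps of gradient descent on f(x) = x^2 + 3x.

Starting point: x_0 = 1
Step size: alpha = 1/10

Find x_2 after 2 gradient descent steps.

f(x) = x^2 + 3x, f'(x) = 2x + (3)
Step 1: f'(1) = 5, x_1 = 1 - 1/10 * 5 = 1/2
Step 2: f'(1/2) = 4, x_2 = 1/2 - 1/10 * 4 = 1/10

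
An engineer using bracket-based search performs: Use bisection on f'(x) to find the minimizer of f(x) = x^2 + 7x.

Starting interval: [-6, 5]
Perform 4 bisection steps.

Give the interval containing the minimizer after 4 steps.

Finding critical point of f(x) = x^2 + 7x using bisection on f'(x) = 2x + 7.
f'(x) = 0 when x = -7/2.
Starting interval: [-6, 5]
Step 1: mid = -1/2, f'(mid) = 6, new interval = [-6, -1/2]
Step 2: mid = -13/4, f'(mid) = 1/2, new interval = [-6, -13/4]
Step 3: mid = -37/8, f'(mid) = -9/4, new interval = [-37/8, -13/4]
Step 4: mid = -63/16, f'(mid) = -7/8, new interval = [-63/16, -13/4]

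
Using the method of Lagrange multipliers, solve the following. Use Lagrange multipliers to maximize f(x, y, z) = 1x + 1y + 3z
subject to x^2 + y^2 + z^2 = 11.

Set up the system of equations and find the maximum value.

Lagrange conditions: 1 = 2*lambda*x, 1 = 2*lambda*y, 3 = 2*lambda*z
So x:1 = y:1 = z:3, i.e. x = 1t, y = 1t, z = 3t
Constraint: t^2*(1^2 + 1^2 + 3^2) = 11
  t^2 * 11 = 11  =>  t = sqrt(1)
Maximum = 1*1t + 1*1t + 3*3t = 11*sqrt(1) = 11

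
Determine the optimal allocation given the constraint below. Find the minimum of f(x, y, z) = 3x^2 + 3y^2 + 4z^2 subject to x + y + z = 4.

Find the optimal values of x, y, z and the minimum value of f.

Using Lagrange multipliers on f = 3x^2 + 3y^2 + 4z^2 with constraint x + y + z = 4:
Conditions: 2*3*x = lambda, 2*3*y = lambda, 2*4*z = lambda
So x = lambda/6, y = lambda/6, z = lambda/8
Substituting into constraint: lambda * (11/24) = 4
lambda = 96/11
x = 16/11, y = 16/11, z = 12/11
Minimum value = 192/11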